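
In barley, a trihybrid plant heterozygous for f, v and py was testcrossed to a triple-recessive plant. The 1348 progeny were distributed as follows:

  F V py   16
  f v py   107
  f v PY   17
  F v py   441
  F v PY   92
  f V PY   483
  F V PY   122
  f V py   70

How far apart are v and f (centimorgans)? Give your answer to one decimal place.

19.4 centimorgans

The two most frequent reciprocal classes, f V PY and F v py, are the parental types, so the F1 was f V PY / F v py.
The two rarest classes, f v PY and F V py, are the double crossovers. Comparing them with the parentals, only the v allele has switched, so v is the middle locus and the order is f – v – py.
Crossovers in the f–v interval produce the single-crossover classes F V PY and f v py (122 + 107 = 229) plus the double crossovers (33).
RF(f–v) = (229 + 33) / 1348 = 262/1348 = 0.1944 → 19.4 centimorgans.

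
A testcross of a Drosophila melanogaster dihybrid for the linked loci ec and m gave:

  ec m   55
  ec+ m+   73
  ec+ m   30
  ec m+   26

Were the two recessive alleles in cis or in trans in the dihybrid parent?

The two most frequent classes are ec+ m+ (73) and ec m (55); these are the parental (non-recombinant) types.
So the F1 carried ec+ m+ on one chromosome and ec m on the other — the recessive alleles are on the same chromosome (cis / coupling).

cis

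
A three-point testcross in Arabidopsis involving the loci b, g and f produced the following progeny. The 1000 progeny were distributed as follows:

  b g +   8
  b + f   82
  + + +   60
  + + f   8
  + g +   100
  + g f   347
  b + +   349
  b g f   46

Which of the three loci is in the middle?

g

The two most frequent reciprocal classes, b + + and + g f, are the parental types, so the F1 was b + + / + g f.
The two rarest classes, b g + and + + f, are the double crossovers. Comparing them with the parentals, only the g allele has switched, so g is the middle locus and the order is b – g – f.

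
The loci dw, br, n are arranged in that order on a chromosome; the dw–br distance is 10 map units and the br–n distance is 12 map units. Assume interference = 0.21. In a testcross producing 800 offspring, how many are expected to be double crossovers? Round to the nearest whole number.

Map distances give recombination frequencies of 0.100 and 0.120 for the two intervals.
With interference 0.21 (so coincidence = 0.79), expected double-crossover frequency = 0.100 × 0.120 × 0.79 = 0.00948.
Expected number = 0.00948 × 800 = 7.58 ≈ 8.

8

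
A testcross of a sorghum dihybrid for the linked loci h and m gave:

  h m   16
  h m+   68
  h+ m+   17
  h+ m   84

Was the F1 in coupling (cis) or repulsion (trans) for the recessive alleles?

The two most frequent classes are h+ m (84) and h m+ (68); these are the parental (non-recombinant) types.
So the F1 carried h+ m on one chromosome and h m+ on the other — the recessive alleles are on opposite chromosomes (trans / repulsion).

trans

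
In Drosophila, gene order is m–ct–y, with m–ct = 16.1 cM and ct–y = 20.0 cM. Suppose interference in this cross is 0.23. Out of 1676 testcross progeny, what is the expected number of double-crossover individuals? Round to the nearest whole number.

Map distances give recombination frequencies of 0.161 and 0.200 for the two intervals.
With interference 0.23 (so coincidence = 0.77), expected double-crossover frequency = 0.161 × 0.200 × 0.77 = 0.02479.
Expected number = 0.02479 × 1676 = 41.55 ≈ 42.

42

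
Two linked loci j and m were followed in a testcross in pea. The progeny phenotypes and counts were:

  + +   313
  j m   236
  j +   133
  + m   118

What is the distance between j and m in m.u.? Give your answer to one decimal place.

The two most frequent classes, + + (313) and j m (236), are the parental types, so the F1 was + + / j m.
The recombinant classes are + m and j +: 118 + 133 = 251.
Recombination frequency = 251/800 = 0.3137 ≈ 31.4%, i.e. 31.4 m.u.

31.4 m.u.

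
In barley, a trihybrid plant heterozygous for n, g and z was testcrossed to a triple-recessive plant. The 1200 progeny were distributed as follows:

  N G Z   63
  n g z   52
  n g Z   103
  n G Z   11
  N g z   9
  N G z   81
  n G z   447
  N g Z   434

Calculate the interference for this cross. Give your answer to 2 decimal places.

The two most frequent reciprocal classes, n G z and N g Z, are the parental types, so the F1 was n G z / N g Z.
The two rarest classes, n G Z and N g z, are the double crossovers. Comparing them with the parentals, only the z allele has switched, so z is the middle locus and the order is n – z – g.
n–z: (184 + 20)/1200 = 0.1700; z–g: (115 + 20)/1200 = 0.1125.
Expected DCO frequency = 0.1700 × 0.1125 ≈ 0.01913; observed = 20/1200 ≈ 0.01667.
Coefficient of coincidence = 0.01667/0.01913 ≈ 0.87; interference = 1 − 0.87 = 0.13.

0.13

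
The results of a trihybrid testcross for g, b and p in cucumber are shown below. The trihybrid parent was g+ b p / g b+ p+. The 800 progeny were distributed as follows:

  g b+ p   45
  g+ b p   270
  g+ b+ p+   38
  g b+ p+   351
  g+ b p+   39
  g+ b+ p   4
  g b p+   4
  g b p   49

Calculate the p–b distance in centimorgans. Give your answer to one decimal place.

The two rarest classes, g+ b+ p and g b p+, are the double crossovers. Comparing them with the parentals, only the b allele has switched, so b is the middle locus and the order is p – b – g.
Crossovers in the p–b interval produce the single-crossover classes g+ b p+ and g b+ p (39 + 45 = 84) plus the double crossovers (8).
RF(p–b) = (84 + 8) / 800 = 92/800 = 0.1150 → 11.5 centimorgans.

11.5 centimorgans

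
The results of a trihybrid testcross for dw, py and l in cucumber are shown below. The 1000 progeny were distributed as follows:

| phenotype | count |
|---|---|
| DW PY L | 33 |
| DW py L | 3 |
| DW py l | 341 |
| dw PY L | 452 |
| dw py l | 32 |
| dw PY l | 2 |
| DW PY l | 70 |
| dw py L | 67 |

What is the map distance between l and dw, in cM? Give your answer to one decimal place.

7.0 cM

The two most frequent reciprocal classes, DW py l and dw PY L, are the parental types, so the F1 was DW py l / dw PY L.
The two rarest classes, DW py L and dw PY l, are the double crossovers. Comparing them with the parentals, only the l allele has switched, so l is the middle locus and the order is dw – l – py.
Crossovers in the dw–l interval produce the single-crossover classes dw py l and DW PY L (32 + 33 = 65) plus the double crossovers (5).
RF(dw–l) = (65 + 5) / 1000 = 70/1000 = 0.0700 → 7.0 cM.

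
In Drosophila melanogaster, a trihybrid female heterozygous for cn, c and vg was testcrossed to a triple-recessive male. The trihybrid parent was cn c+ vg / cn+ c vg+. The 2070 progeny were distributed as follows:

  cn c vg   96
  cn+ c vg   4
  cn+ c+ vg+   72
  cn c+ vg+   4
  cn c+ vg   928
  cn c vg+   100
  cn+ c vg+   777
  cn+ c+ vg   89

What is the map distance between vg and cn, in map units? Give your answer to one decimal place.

9.5 map units

The two rarest classes, cn c+ vg+ and cn+ c vg, are the double crossovers. Comparing them with the parentals, only the vg allele has switched, so vg is the middle locus and the order is cn – vg – c.
Crossovers in the cn–vg interval produce the single-crossover classes cn+ c+ vg and cn c vg+ (89 + 100 = 189) plus the double crossovers (8).
RF(cn–vg) = (189 + 8) / 2070 = 197/2070 = 0.0952 → 9.5 map units.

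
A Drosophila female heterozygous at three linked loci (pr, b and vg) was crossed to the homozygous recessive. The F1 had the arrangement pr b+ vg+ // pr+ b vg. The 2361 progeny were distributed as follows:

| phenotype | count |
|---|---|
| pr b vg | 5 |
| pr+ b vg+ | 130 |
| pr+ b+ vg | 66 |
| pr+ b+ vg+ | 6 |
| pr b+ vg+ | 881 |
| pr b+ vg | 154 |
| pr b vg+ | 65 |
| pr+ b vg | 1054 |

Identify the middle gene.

pr

The two rarest classes, pr+ b+ vg+ and pr b vg, are the double crossovers. Comparing them with the parentals, only the pr allele has switched, so pr is the middle locus and the order is vg – pr – b.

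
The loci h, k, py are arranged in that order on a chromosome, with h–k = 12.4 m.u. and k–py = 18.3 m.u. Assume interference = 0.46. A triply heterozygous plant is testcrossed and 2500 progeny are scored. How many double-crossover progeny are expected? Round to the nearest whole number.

31

Map distances give recombination frequencies of 0.124 and 0.183 for the two intervals.
With interference 0.46 (so coincidence = 0.54), expected double-crossover frequency = 0.124 × 0.183 × 0.54 = 0.01225.
Expected number = 0.01225 × 2500 = 30.63 ≈ 31.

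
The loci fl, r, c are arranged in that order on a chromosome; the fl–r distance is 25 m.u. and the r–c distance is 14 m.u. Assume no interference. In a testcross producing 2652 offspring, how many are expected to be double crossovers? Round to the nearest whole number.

Map distances give recombination frequencies of 0.250 and 0.140 for the two intervals.
With no interference, expected double-crossover frequency = 0.250 × 0.140 = 0.03500.
Expected number = 0.03500 × 2652 = 92.82 ≈ 93.

93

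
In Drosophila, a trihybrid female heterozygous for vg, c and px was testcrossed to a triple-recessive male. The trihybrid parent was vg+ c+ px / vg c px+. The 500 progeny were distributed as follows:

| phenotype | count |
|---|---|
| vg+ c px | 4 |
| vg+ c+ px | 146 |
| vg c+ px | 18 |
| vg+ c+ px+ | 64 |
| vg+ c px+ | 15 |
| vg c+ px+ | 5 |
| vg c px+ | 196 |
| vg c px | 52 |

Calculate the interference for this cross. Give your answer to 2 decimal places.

The two rarest classes, vg+ c px and vg c+ px+, are the double crossovers. Comparing them with the parentals, only the c allele has switched, so c is the middle locus and the order is px – c – vg.
px–c: (116 + 9)/500 = 0.2500; c–vg: (33 + 9)/500 = 0.0840.
Expected DCO frequency = 0.2500 × 0.0840 ≈ 0.02100; observed = 9/500 ≈ 0.01800.
Coefficient of coincidence = 0.01800/0.02100 ≈ 0.86; interference = 1 − 0.86 = 0.14.

0.14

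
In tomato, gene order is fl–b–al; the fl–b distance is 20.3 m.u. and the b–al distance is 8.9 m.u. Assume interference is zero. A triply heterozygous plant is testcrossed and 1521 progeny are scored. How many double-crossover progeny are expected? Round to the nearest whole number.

Map distances give recombination frequencies of 0.203 and 0.089 for the two intervals.
With no interference, expected double-crossover frequency = 0.203 × 0.089 = 0.01807.
Expected number = 0.01807 × 1521 = 27.48 ≈ 27.

27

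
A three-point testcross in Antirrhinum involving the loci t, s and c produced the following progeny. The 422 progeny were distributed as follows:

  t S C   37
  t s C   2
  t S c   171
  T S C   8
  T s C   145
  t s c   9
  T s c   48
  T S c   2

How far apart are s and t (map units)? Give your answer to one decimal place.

The two most frequent reciprocal classes, T s C and t S c, are the parental types, so the F1 was T s C / t S c.
The two rarest classes, t s C and T S c, are the double crossovers. Comparing them with the parentals, only the t allele has switched, so t is the middle locus and the order is s – t – c.
Crossovers in the s–t interval produce the single-crossover classes T S C and t s c (8 + 9 = 17) plus the double crossovers (4).
RF(s–t) = (17 + 4) / 422 = 21/422 = 0.0498 → 5.0 map units.

5.0 map units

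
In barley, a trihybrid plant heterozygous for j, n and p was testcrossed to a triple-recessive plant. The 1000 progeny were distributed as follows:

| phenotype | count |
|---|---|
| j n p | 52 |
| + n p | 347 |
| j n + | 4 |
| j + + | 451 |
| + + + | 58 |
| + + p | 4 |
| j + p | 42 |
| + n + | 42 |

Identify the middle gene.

The two most frequent reciprocal classes, + n p and j + +, are the parental types, so the F1 was + n p / j + +.
The two rarest classes, + + p and j n +, are the double crossovers. Comparing them with the parentals, only the n allele has switched, so n is the middle locus and the order is p – n – j.

n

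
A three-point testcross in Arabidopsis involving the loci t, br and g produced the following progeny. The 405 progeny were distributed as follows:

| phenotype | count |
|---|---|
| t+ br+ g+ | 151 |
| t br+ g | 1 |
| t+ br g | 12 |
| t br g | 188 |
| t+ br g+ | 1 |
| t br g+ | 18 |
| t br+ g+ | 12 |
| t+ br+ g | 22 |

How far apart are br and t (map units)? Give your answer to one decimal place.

The two most frequent reciprocal classes, t+ br+ g+ and t br g, are the parental types, so the F1 was t+ br+ g+ / t br g.
The two rarest classes, t+ br g+ and t br+ g, are the double crossovers. Comparing them with the parentals, only the br allele has switched, so br is the middle locus and the order is g – br – t.
Crossovers in the br–t interval produce the single-crossover classes t br+ g+ and t+ br g (12 + 12 = 24) plus the double crossovers (2).
RF(br–t) = (24 + 2) / 405 = 26/405 = 0.0642 → 6.4 map units.

6.4 map units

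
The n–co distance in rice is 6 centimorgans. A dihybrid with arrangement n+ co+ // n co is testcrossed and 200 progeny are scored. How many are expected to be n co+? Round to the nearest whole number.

A map distance of 6 centimorgans corresponds to a recombination frequency of 0.060.
The F1 is n+ co+ / n co, so n co+ is a recombinant gamete class with expected frequency r/2 = 0.060/2 = 0.0300.
Expected number = 0.0300 × 200 = 6.00 ≈ 6.

6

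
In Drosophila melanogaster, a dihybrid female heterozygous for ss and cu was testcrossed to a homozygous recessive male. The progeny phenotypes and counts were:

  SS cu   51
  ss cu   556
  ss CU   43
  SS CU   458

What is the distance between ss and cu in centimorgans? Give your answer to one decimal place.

The two most frequent classes, SS CU (458) and ss cu (556), are the parental types, so the F1 was SS CU / ss cu.
The recombinant classes are SS cu and ss CU: 51 + 43 = 94.
Recombination frequency = 94/1108 = 0.0848 ≈ 8.5%, i.e. 8.5 centimorgans.

8.5 centimorgans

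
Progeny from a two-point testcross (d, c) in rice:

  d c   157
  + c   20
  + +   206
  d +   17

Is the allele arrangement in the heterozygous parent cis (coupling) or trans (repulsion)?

cis

The two most frequent classes are + + (206) and d c (157); these are the parental (non-recombinant) types.
So the F1 carried + + on one chromosome and d c on the other — the recessive alleles are on the same chromosome (cis / coupling).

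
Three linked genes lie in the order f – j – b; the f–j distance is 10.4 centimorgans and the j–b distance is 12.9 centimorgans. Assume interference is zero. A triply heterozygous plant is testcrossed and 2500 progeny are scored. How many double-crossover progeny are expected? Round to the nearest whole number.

Map distances give recombination frequencies of 0.104 and 0.129 for the two intervals.
With no interference, expected double-crossover frequency = 0.104 × 0.129 = 0.01342.
Expected number = 0.01342 × 2500 = 33.54 ≈ 34.

34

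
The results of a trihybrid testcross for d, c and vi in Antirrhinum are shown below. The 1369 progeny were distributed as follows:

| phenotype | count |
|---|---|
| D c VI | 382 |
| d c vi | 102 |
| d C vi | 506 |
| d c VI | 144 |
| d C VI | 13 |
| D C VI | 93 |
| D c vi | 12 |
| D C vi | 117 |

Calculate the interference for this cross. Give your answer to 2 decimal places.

0.46

The two most frequent reciprocal classes, d C vi and D c VI, are the parental types, so the F1 was d C vi / D c VI.
The two rarest classes, d C VI and D c vi, are the double crossovers. Comparing them with the parentals, only the vi allele has switched, so vi is the middle locus and the order is c – vi – d.
c–vi: (195 + 25)/1369 = 0.1607; vi–d: (261 + 25)/1369 = 0.2089.
Expected DCO frequency = 0.1607 × 0.2089 ≈ 0.03357; observed = 25/1369 ≈ 0.01826.
Coefficient of coincidence = 0.01826/0.03357 ≈ 0.54; interference = 1 − 0.54 = 0.46.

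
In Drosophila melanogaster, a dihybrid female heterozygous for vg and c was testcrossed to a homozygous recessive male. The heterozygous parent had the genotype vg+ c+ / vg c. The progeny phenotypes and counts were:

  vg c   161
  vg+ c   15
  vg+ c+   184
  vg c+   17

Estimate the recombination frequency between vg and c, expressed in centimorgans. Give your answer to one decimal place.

8.5 centimorgans

The recombinant classes are vg+ c and vg c+: 15 + 17 = 32.
Recombination frequency = 32/377 = 0.0849 ≈ 8.5%, i.e. 8.5 centimorgans.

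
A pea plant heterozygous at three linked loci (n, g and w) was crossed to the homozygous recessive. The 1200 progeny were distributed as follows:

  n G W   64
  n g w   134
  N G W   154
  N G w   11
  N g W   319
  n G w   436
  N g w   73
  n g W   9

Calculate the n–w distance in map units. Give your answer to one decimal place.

13.1 map units

The two most frequent reciprocal classes, N g W and n G w, are the parental types, so the F1 was N g W / n G w.
The two rarest classes, n g W and N G w, are the double crossovers. Comparing them with the parentals, only the n allele has switched, so n is the middle locus and the order is g – n – w.
Crossovers in the n–w interval produce the single-crossover classes N g w and n G W (73 + 64 = 137) plus the double crossovers (20).
RF(n–w) = (137 + 20) / 1200 = 157/1200 = 0.1308 → 13.1 map units.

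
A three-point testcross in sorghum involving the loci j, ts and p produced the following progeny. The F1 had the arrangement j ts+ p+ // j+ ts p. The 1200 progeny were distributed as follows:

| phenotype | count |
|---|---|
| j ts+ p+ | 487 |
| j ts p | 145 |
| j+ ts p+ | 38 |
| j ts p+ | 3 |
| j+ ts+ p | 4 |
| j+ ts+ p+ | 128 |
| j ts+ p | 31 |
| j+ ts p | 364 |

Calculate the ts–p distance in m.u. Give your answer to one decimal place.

The two rarest classes, j ts p+ and j+ ts+ p, are the double crossovers. Comparing them with the parentals, only the ts allele has switched, so ts is the middle locus and the order is p – ts – j.
Crossovers in the p–ts interval produce the single-crossover classes j ts+ p and j+ ts p+ (31 + 38 = 69) plus the double crossovers (7).
RF(p–ts) = (69 + 7) / 1200 = 76/1200 = 0.0633 → 6.3 m.u.

6.3 m.u.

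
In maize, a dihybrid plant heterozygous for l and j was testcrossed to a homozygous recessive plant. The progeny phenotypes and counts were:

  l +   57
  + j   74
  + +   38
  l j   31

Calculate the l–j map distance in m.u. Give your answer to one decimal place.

34.5 m.u.

The two most frequent classes, + j (74) and l + (57), are the parental types, so the F1 was + j / l +.
The recombinant classes are + + and l j: 38 + 31 = 69.
Recombination frequency = 69/200 = 0.3450 ≈ 34.5%, i.e. 34.5 m.u.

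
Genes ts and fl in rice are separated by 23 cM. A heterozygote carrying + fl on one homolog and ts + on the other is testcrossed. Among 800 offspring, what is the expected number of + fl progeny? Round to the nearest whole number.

A map distance of 23 cM corresponds to a recombination frequency of 0.230.
The F1 is + fl / ts +, so + fl is a parental gamete class with expected frequency (1 − r)/2 = 0.770/2 = 0.3850.
Expected number = 0.3850 × 800 = 308.00 ≈ 308.

308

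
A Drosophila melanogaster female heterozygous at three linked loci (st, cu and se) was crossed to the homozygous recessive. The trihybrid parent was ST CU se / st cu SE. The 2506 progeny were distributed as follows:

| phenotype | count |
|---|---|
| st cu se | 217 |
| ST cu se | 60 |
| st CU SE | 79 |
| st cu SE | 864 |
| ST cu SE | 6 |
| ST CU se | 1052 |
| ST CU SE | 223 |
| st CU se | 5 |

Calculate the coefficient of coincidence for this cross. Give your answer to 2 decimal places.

0.41

The two rarest classes, st CU se and ST cu SE, are the double crossovers. Comparing them with the parentals, only the st allele has switched, so st is the middle locus and the order is cu – st – se.
cu–st: (139 + 11)/2506 = 0.0599; st–se: (440 + 11)/2506 = 0.1800.
Expected DCO frequency = 0.0599 × 0.1800 ≈ 0.01078; observed = 11/2506 ≈ 0.00439.
Coefficient of coincidence = 0.00439/0.01078 ≈ 0.41.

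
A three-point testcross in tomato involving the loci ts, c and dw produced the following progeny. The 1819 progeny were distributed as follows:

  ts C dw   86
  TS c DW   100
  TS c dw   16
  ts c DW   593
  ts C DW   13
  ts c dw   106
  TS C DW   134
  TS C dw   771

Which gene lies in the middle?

c

The two most frequent reciprocal classes, ts c DW and TS C dw, are the parental types, so the F1 was ts c DW / TS C dw.
The two rarest classes, ts C DW and TS c dw, are the double crossovers. Comparing them with the parentals, only the c allele has switched, so c is the middle locus and the order is ts – c – dw.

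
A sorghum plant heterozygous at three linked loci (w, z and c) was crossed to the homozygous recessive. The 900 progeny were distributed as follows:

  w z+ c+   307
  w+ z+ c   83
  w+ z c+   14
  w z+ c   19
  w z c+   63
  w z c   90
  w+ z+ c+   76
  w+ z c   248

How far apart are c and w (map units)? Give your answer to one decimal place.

The two most frequent reciprocal classes, w z+ c+ and w+ z c, are the parental types, so the F1 was w z+ c+ / w+ z c.
The two rarest classes, w z+ c and w+ z c+, are the double crossovers. Comparing them with the parentals, only the c allele has switched, so c is the middle locus and the order is w – c – z.
Crossovers in the w–c interval produce the single-crossover classes w+ z+ c+ and w z c (76 + 90 = 166) plus the double crossovers (33).
RF(w–c) = (166 + 33) / 900 = 199/900 = 0.2211 → 22.1 map units.

22.1 map units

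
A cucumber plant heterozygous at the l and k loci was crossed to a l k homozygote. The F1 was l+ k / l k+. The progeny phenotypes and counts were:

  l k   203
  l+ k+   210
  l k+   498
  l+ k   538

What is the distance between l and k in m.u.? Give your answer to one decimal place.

The recombinant classes are l+ k+ and l k: 210 + 203 = 413.
Recombination frequency = 413/1449 = 0.2850 ≈ 28.5%, i.e. 28.5 m.u.

28.5 m.u.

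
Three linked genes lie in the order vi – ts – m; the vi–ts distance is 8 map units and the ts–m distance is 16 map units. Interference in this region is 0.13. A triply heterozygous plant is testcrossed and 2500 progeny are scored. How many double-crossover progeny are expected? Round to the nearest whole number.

Map distances give recombination frequencies of 0.080 and 0.160 for the two intervals.
With interference 0.13 (so coincidence = 0.87), expected double-crossover frequency = 0.080 × 0.160 × 0.87 = 0.01114.
Expected number = 0.01114 × 2500 = 27.84 ≈ 28.

28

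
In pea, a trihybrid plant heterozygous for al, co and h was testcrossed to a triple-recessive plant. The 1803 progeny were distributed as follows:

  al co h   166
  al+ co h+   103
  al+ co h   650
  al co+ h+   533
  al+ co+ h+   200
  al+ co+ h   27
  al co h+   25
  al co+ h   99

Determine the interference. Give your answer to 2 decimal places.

0.12

The two most frequent reciprocal classes, al co+ h+ and al+ co h, are the parental types, so the F1 was al co+ h+ / al+ co h.
The two rarest classes, al co h+ and al+ co+ h, are the double crossovers. Comparing them with the parentals, only the co allele has switched, so co is the middle locus and the order is al – co – h.
al–co: (366 + 52)/1803 = 0.2318; co–h: (202 + 52)/1803 = 0.1409.
Expected DCO frequency = 0.2318 × 0.1409 ≈ 0.03266; observed = 52/1803 ≈ 0.02884.
Coefficient of coincidence = 0.02884/0.03266 ≈ 0.88; interference = 1 − 0.88 = 0.12.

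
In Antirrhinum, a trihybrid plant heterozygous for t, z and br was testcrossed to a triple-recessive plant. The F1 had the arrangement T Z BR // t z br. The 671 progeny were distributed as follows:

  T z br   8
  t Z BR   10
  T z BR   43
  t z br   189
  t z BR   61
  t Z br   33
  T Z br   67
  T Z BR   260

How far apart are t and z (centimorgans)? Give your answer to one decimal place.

14.0 centimorgans

The two rarest classes, t Z BR and T z br, are the double crossovers. Comparing them with the parentals, only the t allele has switched, so t is the middle locus and the order is br – t – z.
Crossovers in the t–z interval produce the single-crossover classes T z BR and t Z br (43 + 33 = 76) plus the double crossovers (18).
RF(t–z) = (76 + 18) / 671 = 94/671 = 0.1401 → 14.0 centimorgans.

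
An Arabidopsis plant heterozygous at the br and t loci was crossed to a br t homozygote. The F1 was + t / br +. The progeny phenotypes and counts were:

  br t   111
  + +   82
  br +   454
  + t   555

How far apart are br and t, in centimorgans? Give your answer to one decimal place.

16.1 centimorgans

The recombinant classes are + + and br t: 82 + 111 = 193.
Recombination frequency = 193/1202 = 0.1606 ≈ 16.1%, i.e. 16.1 centimorgans.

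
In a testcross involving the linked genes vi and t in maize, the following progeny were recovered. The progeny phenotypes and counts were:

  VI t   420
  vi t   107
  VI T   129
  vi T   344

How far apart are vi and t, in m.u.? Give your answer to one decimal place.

The two most frequent classes, VI t (420) and vi T (344), are the parental types, so the F1 was VI t / vi T.
The recombinant classes are VI T and vi t: 129 + 107 = 236.
Recombination frequency = 236/1000 = 0.2360 ≈ 23.6%, i.e. 23.6 m.u.

23.6 m.u.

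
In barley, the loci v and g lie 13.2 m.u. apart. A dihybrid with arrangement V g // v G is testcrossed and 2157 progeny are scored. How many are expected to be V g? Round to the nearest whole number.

A map distance of 13.2 m.u. corresponds to a recombination frequency of 0.132.
The F1 is V g / v G, so V g is a parental gamete class with expected frequency (1 − r)/2 = 0.868/2 = 0.4340.
Expected number = 0.4340 × 2157 = 936.14 ≈ 936.

936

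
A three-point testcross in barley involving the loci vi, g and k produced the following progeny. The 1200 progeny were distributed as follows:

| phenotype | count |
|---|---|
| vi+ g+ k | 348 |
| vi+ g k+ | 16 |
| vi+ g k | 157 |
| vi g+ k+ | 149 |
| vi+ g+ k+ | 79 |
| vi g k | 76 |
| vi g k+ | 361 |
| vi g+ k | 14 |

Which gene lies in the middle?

vi

The two most frequent reciprocal classes, vi+ g+ k and vi g k+, are the parental types, so the F1 was vi+ g+ k / vi g k+.
The two rarest classes, vi g+ k and vi+ g k+, are the double crossovers. Comparing them with the parentals, only the vi allele has switched, so vi is the middle locus and the order is k – vi – g.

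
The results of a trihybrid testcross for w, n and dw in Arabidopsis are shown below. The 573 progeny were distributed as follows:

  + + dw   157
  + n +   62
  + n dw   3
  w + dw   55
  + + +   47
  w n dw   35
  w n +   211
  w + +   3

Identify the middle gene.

The two most frequent reciprocal classes, + + dw and w n +, are the parental types, so the F1 was + + dw / w n +.
The two rarest classes, + n dw and w + +, are the double crossovers. Comparing them with the parentals, only the n allele has switched, so n is the middle locus and the order is w – n – dw.

n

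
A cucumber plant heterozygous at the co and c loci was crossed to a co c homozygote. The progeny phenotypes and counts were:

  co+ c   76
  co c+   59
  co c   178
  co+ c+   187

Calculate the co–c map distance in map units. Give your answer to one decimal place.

27.0 map units

The two most frequent classes, co+ c+ (187) and co c (178), are the parental types, so the F1 was co+ c+ / co c.
The recombinant classes are co+ c and co c+: 76 + 59 = 135.
Recombination frequency = 135/500 = 0.2700 ≈ 27.0%, i.e. 27.0 map units.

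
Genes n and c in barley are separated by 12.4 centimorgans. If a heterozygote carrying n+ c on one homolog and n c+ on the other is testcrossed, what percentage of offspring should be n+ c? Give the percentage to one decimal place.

A map distance of 12.4 centimorgans corresponds to a recombination frequency of 0.124.
The F1 is n+ c / n c+, so n+ c is a parental gamete class with expected frequency (1 − r)/2 = 0.876/2 = 0.4380.
That is 0.4380 = 43.8% of the progeny.

43.8%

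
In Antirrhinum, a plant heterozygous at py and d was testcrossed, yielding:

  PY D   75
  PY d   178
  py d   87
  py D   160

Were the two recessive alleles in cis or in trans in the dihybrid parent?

trans

The two most frequent classes are PY d (178) and py D (160); these are the parental (non-recombinant) types.
So the F1 carried PY d on one chromosome and py D on the other — the recessive alleles are on opposite chromosomes (trans / repulsion).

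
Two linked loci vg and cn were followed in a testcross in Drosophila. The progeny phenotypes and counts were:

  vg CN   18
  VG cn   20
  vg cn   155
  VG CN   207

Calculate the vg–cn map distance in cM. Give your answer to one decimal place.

9.5 cM

The two most frequent classes, VG CN (207) and vg cn (155), are the parental types, so the F1 was VG CN / vg cn.
The recombinant classes are VG cn and vg CN: 20 + 18 = 38.
Recombination frequency = 38/400 = 0.0950 ≈ 9.5%, i.e. 9.5 cM.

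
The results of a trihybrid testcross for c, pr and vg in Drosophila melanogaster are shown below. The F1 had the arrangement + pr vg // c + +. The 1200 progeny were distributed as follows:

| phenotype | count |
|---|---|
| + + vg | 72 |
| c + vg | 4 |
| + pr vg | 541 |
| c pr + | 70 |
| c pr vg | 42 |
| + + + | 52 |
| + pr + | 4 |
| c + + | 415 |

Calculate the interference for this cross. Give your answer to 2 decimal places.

The two rarest classes, + pr + and c + vg, are the double crossovers. Comparing them with the parentals, only the vg allele has switched, so vg is the middle locus and the order is pr – vg – c.
pr–vg: (142 + 8)/1200 = 0.1250; vg–c: (94 + 8)/1200 = 0.0850.
Expected DCO frequency = 0.1250 × 0.0850 ≈ 0.01063; observed = 8/1200 ≈ 0.00667.
Coefficient of coincidence = 0.00667/0.01063 ≈ 0.63; interference = 1 − 0.63 = 0.37.

0.37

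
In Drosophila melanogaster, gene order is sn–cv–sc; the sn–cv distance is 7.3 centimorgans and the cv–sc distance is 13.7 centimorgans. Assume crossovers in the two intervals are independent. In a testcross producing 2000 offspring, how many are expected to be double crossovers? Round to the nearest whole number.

20

Map distances give recombination frequencies of 0.073 and 0.137 for the two intervals.
With no interference, expected double-crossover frequency = 0.073 × 0.137 = 0.01000.
Expected number = 0.01000 × 2000 = 20.00 ≈ 20.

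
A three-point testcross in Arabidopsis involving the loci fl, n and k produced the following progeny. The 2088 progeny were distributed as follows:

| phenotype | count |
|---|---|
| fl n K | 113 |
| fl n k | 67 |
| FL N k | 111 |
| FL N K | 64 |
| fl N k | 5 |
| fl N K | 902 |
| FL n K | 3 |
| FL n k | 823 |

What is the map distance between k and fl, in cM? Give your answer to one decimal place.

The two most frequent reciprocal classes, FL n k and fl N K, are the parental types, so the F1 was FL n k / fl N K.
The two rarest classes, FL n K and fl N k, are the double crossovers. Comparing them with the parentals, only the k allele has switched, so k is the middle locus and the order is fl – k – n.
Crossovers in the fl–k interval produce the single-crossover classes fl n k and FL N K (67 + 64 = 131) plus the double crossovers (8).
RF(fl–k) = (131 + 8) / 2088 = 139/2088 = 0.0666 → 6.7 cM.

6.7 cM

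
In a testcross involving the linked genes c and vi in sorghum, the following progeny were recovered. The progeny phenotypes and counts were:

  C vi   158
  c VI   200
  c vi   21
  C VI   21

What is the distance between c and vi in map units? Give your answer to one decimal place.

The two most frequent classes, C vi (158) and c VI (200), are the parental types, so the F1 was C vi / c VI.
The recombinant classes are C VI and c vi: 21 + 21 = 42.
Recombination frequency = 42/400 = 0.1050 ≈ 10.5%, i.e. 10.5 map units.

10.5 map units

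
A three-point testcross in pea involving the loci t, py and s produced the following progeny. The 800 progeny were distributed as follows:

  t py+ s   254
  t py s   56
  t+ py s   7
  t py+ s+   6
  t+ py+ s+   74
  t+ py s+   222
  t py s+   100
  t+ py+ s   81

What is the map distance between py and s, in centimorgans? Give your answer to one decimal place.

The two most frequent reciprocal classes, t py+ s and t+ py s+, are the parental types, so the F1 was t py+ s / t+ py s+.
The two rarest classes, t py+ s+ and t+ py s, are the double crossovers. Comparing them with the parentals, only the s allele has switched, so s is the middle locus and the order is py – s – t.
Crossovers in the py–s interval produce the single-crossover classes t py s and t+ py+ s+ (56 + 74 = 130) plus the double crossovers (13).
RF(py–s) = (130 + 13) / 800 = 143/800 = 0.1787 → 17.9 centimorgans.

17.9 centimorgans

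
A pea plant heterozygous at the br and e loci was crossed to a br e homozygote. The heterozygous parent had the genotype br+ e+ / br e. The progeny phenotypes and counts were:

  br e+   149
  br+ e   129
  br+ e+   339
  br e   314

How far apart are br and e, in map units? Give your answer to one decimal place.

The recombinant classes are br+ e and br e+: 129 + 149 = 278.
Recombination frequency = 278/931 = 0.2986 ≈ 29.9%, i.e. 29.9 map units.

29.9 map units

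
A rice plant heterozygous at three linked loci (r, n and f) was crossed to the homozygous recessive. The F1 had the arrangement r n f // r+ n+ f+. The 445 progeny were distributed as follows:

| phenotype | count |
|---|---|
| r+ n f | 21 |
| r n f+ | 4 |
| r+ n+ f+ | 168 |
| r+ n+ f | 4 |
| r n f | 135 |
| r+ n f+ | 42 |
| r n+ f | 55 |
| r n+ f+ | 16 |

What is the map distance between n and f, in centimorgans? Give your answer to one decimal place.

23.6 centimorgans

The two rarest classes, r n f+ and r+ n+ f, are the double crossovers. Comparing them with the parentals, only the f allele has switched, so f is the middle locus and the order is n – f – r.
Crossovers in the n–f interval produce the single-crossover classes r n+ f and r+ n f+ (55 + 42 = 97) plus the double crossovers (8).
RF(n–f) = (97 + 8) / 445 = 105/445 = 0.2360 → 23.6 centimorgans.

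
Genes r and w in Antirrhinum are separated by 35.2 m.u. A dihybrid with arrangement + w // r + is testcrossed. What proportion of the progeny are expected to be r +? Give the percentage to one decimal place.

32.4%

A map distance of 35.2 m.u. corresponds to a recombination frequency of 0.352.
The F1 is + w / r +, so r + is a parental gamete class with expected frequency (1 − r)/2 = 0.648/2 = 0.3240.
That is 0.3240 = 32.4% of the progeny.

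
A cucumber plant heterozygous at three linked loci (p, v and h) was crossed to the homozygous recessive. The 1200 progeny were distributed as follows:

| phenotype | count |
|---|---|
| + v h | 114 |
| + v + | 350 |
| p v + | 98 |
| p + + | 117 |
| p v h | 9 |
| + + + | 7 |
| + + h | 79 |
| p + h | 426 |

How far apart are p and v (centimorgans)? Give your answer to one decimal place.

The two most frequent reciprocal classes, p + h and + v +, are the parental types, so the F1 was p + h / + v +.
The two rarest classes, p v h and + + +, are the double crossovers. Comparing them with the parentals, only the v allele has switched, so v is the middle locus and the order is p – v – h.
Crossovers in the p–v interval produce the single-crossover classes + + h and p v + (79 + 98 = 177) plus the double crossovers (16).
RF(p–v) = (177 + 16) / 1200 = 193/1200 = 0.1608 → 16.1 centimorgans.

16.1 centimorgans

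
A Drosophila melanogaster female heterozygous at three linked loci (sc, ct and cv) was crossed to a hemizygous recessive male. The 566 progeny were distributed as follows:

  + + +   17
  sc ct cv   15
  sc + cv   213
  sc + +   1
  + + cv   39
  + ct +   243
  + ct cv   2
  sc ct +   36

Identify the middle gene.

The two most frequent reciprocal classes, + ct + and sc + cv, are the parental types, so the F1 was + ct + / sc + cv.
The two rarest classes, + ct cv and sc + +, are the double crossovers. Comparing them with the parentals, only the cv allele has switched, so cv is the middle locus and the order is sc – cv – ct.

cv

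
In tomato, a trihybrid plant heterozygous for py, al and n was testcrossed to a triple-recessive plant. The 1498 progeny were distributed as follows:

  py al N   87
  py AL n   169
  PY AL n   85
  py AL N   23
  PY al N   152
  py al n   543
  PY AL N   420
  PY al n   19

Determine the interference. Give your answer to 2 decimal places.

The two most frequent reciprocal classes, PY AL N and py al n, are the parental types, so the F1 was PY AL N / py al n.
The two rarest classes, py AL N and PY al n, are the double crossovers. Comparing them with the parentals, only the py allele has switched, so py is the middle locus and the order is n – py – al.
n–py: (172 + 42)/1498 = 0.1429; py–al: (321 + 42)/1498 = 0.2423.
Expected DCO frequency = 0.1429 × 0.2423 ≈ 0.03462; observed = 42/1498 ≈ 0.02804.
Coefficient of coincidence = 0.02804/0.03462 ≈ 0.81; interference = 1 − 0.81 = 0.19.

0.19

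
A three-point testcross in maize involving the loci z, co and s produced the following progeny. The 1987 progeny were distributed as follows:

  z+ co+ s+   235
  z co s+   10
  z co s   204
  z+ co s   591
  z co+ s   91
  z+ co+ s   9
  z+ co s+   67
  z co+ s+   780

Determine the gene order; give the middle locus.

The two most frequent reciprocal classes, z+ co s and z co+ s+, are the parental types, so the F1 was z+ co s / z co+ s+.
The two rarest classes, z+ co+ s and z co s+, are the double crossovers. Comparing them with the parentals, only the co allele has switched, so co is the middle locus and the order is s – co – z.

co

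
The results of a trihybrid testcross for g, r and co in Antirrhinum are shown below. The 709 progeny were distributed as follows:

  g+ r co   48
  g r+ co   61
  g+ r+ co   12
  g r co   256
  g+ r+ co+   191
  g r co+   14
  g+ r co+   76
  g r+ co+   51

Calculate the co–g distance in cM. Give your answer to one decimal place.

17.6 cM

The two most frequent reciprocal classes, g r co and g+ r+ co+, are the parental types, so the F1 was g r co / g+ r+ co+.
The two rarest classes, g r co+ and g+ r+ co, are the double crossovers. Comparing them with the parentals, only the co allele has switched, so co is the middle locus and the order is g – co – r.
Crossovers in the g–co interval produce the single-crossover classes g+ r co and g r+ co+ (48 + 51 = 99) plus the double crossovers (26).
RF(g–co) = (99 + 26) / 709 = 125/709 = 0.1763 → 17.6 cM.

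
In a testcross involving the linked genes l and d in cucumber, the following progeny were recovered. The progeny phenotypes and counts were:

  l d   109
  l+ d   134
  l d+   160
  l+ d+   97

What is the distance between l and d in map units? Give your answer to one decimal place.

The two most frequent classes, l+ d (134) and l d+ (160), are the parental types, so the F1 was l+ d / l d+.
The recombinant classes are l+ d+ and l d: 97 + 109 = 206.
Recombination frequency = 206/500 = 0.4120 ≈ 41.2%, i.e. 41.2 map units.

41.2 map units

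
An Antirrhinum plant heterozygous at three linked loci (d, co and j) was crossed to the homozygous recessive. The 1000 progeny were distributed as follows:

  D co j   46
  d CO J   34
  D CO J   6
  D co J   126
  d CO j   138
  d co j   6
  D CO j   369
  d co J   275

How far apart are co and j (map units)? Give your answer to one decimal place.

The two most frequent reciprocal classes, D CO j and d co J, are the parental types, so the F1 was D CO j / d co J.
The two rarest classes, D CO J and d co j, are the double crossovers. Comparing them with the parentals, only the j allele has switched, so j is the middle locus and the order is co – j – d.
Crossovers in the co–j interval produce the single-crossover classes D co j and d CO J (46 + 34 = 80) plus the double crossovers (12).
RF(co–j) = (80 + 12) / 1000 = 92/1000 = 0.0920 → 9.2 map units.

9.2 map units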